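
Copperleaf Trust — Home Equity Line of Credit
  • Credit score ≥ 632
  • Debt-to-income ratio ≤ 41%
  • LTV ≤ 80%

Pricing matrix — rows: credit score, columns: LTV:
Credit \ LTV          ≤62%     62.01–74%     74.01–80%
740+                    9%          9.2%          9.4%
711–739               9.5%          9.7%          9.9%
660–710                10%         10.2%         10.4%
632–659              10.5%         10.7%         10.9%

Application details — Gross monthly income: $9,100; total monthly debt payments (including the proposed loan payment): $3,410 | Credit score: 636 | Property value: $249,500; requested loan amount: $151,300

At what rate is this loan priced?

Credit score 636 ≥ 632; Debt-to-income = 3,410/9,100 = 37.5% — meets 41% limit
LTV: 151,300 ÷ 249,500 = 60.6%, within 80% cap
Row: 636 falls in 632–659. Column: 60.6% falls in ≤62%. Rate = 10.5%.

10.5%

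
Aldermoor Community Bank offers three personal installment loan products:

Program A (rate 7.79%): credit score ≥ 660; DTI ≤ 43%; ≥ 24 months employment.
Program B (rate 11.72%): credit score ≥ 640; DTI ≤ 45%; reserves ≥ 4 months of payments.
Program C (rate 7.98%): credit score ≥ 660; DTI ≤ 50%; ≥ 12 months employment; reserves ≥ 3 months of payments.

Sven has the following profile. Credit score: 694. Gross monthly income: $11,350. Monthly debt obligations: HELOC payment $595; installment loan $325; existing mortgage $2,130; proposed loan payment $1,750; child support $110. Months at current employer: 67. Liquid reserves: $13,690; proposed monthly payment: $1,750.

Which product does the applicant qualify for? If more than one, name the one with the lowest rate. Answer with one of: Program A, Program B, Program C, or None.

Program C

Total debts = (595 + 325 + 2,130 + 1,750 + 110) = 4,910; DTI = 4,910/11,350 = 43.3%.
Reserves = 13,690/1,750 = 7.8 months.
Program A: score 694 ≥ 660; DTI 43.3% > 43%; employment 67 ≥ 24 mo → does not qualify.
Program B: score 694 ≥ 640; DTI 43.3% ≤ 45%; reserves 7.8 ≥ 4 mo → qualifies.
Program C: score 694 ≥ 660; DTI 43.3% ≤ 50%; employment 67 ≥ 12 mo; reserves 7.8 ≥ 3 mo → qualifies.
Qualifying: Program B, Program C. Lowest rate is 7.98% → Program C.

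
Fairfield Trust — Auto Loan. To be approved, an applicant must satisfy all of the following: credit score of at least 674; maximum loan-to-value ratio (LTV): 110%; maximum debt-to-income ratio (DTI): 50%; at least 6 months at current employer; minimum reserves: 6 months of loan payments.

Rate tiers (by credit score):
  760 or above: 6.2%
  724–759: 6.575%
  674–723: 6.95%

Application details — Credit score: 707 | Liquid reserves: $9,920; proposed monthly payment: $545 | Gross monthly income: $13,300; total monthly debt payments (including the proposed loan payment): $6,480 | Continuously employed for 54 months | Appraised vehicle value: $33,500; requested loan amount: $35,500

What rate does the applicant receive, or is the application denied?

Approved at 6.95%

Credit score 707 ≥ 674 (meets minimum)
Employment 54 ≥ 6 months
Reserves: 9,920 ÷ 545 = 18.2 months (meets 6-month minimum)
LTV: 35,500 ÷ 33,500 = 106%, within 110% cap
DTI = 6,480/13,300 = 48.7% ≤ 50%
All requirements met. Score 707 falls in the 674–723 tier → 6.95%.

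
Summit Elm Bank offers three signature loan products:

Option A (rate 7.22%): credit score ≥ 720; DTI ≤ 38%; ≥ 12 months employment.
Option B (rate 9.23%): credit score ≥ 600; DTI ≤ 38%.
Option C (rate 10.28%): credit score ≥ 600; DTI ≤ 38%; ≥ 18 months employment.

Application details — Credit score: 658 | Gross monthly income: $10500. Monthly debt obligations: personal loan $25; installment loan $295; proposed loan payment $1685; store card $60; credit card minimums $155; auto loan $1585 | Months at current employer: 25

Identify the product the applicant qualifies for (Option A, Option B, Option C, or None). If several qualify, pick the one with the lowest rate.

Option B

Total debts = (25 + 295 + 1,685 + 60 + 155 + 1,585) = 3,805; DTI = 3,805/10,500 = 36.2%.
Option A: score 658 < 720; DTI 36.2% ≤ 38%; employment 25 ≥ 12 mo → does not qualify.
Option B: score 658 ≥ 600; DTI 36.2% ≤ 38% → qualifies.
Option C: score 658 ≥ 600; DTI 36.2% ≤ 38%; employment 25 ≥ 18 mo → qualifies.
Qualifying: Option B, Option C. Lowest rate is 9.23% → Option B.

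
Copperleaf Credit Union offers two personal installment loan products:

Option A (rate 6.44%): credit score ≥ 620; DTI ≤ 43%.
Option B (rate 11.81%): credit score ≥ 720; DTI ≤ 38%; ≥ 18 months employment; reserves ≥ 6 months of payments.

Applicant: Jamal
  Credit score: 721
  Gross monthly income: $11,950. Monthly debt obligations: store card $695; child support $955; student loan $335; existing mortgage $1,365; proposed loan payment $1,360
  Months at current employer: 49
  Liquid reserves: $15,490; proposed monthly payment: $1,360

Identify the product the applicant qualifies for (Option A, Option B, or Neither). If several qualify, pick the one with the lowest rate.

Total debts = (695 + 955 + 335 + 1,365 + 1,360) = 4,710; DTI = 4,710/11,950 = 39.4%.
Reserves = 15,490/1,360 = 11.4 months.
Option A: score 721 ≥ 620; DTI 39.4% ≤ 43% → qualifies.
Option B: score 721 ≥ 720; DTI 39.4% > 38%; employment 49 ≥ 18 mo; reserves 11.4 ≥ 6 mo → does not qualify.

Option A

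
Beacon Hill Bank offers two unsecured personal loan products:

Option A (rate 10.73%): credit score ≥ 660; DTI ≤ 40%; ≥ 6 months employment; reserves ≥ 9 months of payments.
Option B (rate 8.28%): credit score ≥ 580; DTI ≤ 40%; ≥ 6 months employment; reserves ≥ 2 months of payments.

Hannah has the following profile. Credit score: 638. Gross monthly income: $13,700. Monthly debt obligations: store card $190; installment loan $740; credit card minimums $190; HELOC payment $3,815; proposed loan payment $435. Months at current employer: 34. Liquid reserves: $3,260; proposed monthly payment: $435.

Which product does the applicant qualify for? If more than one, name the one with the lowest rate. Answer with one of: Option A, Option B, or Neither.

Total debts = (190 + 740 + 190 + 3,815 + 435) = 5,370; DTI = 5,370/13,700 = 39.2%.
Reserves = 3,260/435 = 7.5 months.
Option A: score 638 < 660; DTI 39.2% ≤ 40%; employment 34 ≥ 6 mo; reserves 7.5 < 9 mo → does not qualify.
Option B: score 638 ≥ 580; DTI 39.2% ≤ 40%; employment 34 ≥ 6 mo; reserves 7.5 ≥ 2 mo → qualifies.

Option B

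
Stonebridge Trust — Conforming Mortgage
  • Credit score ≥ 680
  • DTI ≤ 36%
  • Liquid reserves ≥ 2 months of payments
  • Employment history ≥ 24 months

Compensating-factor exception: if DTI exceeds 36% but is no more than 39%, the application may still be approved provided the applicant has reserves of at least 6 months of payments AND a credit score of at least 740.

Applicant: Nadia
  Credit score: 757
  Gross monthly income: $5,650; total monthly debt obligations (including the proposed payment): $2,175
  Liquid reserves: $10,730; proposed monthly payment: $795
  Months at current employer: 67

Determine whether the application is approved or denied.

Approved

Credit score 757 ≥ 680 (meets base)
DTI: 2,175 ÷ 5,650 = 38.5%, over the 36% base limit.
Reserves = 10,730/795 = 13.5 months ≥ 2
Employment 67 ≥ 24 months
38.5% falls in the override range (36%–39%), so the compensating-factor test applies.
Reserves 13.5 ≥ 6 months; credit score 757 ≥ 740.
Both compensating conditions met → exception applies.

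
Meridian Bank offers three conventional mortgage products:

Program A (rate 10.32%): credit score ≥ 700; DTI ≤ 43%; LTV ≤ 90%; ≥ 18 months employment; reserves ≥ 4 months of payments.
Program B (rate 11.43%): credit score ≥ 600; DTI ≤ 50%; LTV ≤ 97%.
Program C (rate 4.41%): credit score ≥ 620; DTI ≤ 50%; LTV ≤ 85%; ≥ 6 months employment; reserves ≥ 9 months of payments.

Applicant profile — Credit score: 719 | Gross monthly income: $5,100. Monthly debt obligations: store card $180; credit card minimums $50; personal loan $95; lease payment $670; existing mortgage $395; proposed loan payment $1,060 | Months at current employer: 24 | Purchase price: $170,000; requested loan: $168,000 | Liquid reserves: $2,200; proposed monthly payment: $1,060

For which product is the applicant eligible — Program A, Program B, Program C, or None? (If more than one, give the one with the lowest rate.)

None

Total debts = (180 + 50 + 95 + 670 + 395 + 1,060) = 2,450; DTI = 2,450/5,100 = 48%.
LTV = 168,000/170,000 = 98.8%.
Reserves = 2,200/1,060 = 2.1 months.
Program A: score 719 ≥ 700; DTI 48% > 43%; LTV 98.8% > 90%; employment 24 ≥ 18 mo; reserves 2.1 < 4 mo → does not qualify.
Program B: score 719 ≥ 600; DTI 48% ≤ 50%; LTV 98.8% > 97% → does not qualify.
Program C: score 719 ≥ 620; DTI 48% ≤ 50%; LTV 98.8% > 85%; employment 24 ≥ 6 mo; reserves 2.1 < 9 mo → does not qualify.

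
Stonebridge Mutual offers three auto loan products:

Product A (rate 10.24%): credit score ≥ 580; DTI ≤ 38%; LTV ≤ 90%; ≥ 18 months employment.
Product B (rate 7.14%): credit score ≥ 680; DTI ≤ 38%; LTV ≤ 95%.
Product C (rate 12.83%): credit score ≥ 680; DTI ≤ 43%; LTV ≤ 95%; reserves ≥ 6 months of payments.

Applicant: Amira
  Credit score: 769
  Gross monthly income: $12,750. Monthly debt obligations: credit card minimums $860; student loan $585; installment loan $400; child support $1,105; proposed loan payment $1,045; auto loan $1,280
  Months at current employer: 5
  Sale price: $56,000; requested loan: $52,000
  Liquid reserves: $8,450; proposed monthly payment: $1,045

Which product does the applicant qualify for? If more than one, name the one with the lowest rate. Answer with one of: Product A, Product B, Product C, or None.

Total debts = (860 + 585 + 400 + 1,105 + 1,045 + 1,280) = 5,275; DTI = 5,275/12,750 = 41.4%.
LTV = 52,000/56,000 = 92.9%.
Reserves = 8,450/1,045 = 8.1 months.
Product A: score 769 ≥ 580; DTI 41.4% > 38%; LTV 92.9% > 90%; employment 5 < 18 mo → does not qualify.
Product B: score 769 ≥ 680; DTI 41.4% > 38%; LTV 92.9% ≤ 95% → does not qualify.
Product C: score 769 ≥ 680; DTI 41.4% ≤ 43%; LTV 92.9% ≤ 95%; reserves 8.1 ≥ 6 mo → qualifies.

Product C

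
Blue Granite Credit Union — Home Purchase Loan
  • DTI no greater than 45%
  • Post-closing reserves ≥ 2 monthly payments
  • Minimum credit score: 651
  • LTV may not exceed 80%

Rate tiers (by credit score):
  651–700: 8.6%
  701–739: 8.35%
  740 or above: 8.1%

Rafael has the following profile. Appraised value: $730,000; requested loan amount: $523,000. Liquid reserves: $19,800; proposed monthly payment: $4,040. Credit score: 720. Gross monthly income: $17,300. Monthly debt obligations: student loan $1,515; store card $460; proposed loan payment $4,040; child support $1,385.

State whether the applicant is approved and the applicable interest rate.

Approved at 8.35%

Credit score 720 ≥ 651 (meets minimum)
Liquid reserves cover 19,800/4,040 = 4.9 months — ≥ 2 required
LTV = 523,000/730,000 = 71.6% ≤ 80%
Total monthly debts = (1,515 + 460 + 4,040 + 1,385) = 7,400. DTI = 7,400/17,300 = 42.8% ≤ 45%
All requirements met. Score 720 falls in the 701–739 tier → 8.35%.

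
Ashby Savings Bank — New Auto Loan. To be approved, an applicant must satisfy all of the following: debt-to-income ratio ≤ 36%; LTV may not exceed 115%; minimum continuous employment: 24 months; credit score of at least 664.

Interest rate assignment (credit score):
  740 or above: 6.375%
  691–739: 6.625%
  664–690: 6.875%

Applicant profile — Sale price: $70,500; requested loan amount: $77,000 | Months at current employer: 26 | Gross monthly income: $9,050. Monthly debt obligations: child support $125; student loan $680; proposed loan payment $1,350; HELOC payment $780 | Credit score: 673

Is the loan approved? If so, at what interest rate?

Credit score 673 ≥ 664 (meets minimum)
Employment 26 ≥ 24 months
Total monthly debts = (125 + 680 + 1,350 + 780) = 2,935. DTI = 2,935/9,050 = 32.4% ≤ 36%
LTV: 77,000 ÷ 70,500 = 109.2%, within 115% cap
All requirements met. Score 673 falls in the 664–690 tier → 6.875%.

Approved at 6.875%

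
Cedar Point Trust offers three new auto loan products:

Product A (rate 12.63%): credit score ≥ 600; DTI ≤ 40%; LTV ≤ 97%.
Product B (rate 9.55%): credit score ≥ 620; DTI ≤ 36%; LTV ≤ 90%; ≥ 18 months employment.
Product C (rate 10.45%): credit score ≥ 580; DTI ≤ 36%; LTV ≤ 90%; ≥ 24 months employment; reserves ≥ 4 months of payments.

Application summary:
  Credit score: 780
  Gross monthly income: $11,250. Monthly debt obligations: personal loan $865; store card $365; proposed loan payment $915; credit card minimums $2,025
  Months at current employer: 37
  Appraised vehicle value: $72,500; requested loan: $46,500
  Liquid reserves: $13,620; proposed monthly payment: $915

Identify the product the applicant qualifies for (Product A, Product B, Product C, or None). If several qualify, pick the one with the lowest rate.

Product A

Total debts = (865 + 365 + 915 + 2,025) = 4,170; DTI = 4,170/11,250 = 37.1%.
LTV = 46,500/72,500 = 64.1%.
Reserves = 13,620/915 = 14.9 months.
Product A: score 780 ≥ 600; DTI 37.1% ≤ 40%; LTV 64.1% ≤ 97% → qualifies.
Product B: score 780 ≥ 620; DTI 37.1% > 36%; LTV 64.1% ≤ 90%; employment 37 ≥ 18 mo → does not qualify.
Product C: score 780 ≥ 580; DTI 37.1% > 36%; LTV 64.1% ≤ 90%; employment 37 ≥ 24 mo; reserves 14.9 ≥ 4 mo → does not qualify.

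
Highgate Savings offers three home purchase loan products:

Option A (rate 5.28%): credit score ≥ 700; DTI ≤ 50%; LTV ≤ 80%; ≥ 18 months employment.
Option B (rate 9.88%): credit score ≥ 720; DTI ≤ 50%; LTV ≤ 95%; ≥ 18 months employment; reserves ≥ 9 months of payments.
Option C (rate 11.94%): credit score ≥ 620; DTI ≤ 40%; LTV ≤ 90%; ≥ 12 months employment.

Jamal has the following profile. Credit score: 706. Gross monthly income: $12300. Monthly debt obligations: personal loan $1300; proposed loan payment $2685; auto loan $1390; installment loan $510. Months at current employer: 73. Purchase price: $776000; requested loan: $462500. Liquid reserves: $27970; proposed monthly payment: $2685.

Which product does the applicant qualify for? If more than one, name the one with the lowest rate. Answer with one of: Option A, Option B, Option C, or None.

Total debts = (1,300 + 2,685 + 1,390 + 510) = 5,885; DTI = 5,885/12,300 = 47.8%.
LTV = 462,500/776,000 = 59.6%.
Reserves = 27,970/2,685 = 10.4 months.
Option A: score 706 ≥ 700; DTI 47.8% ≤ 50%; LTV 59.6% ≤ 80%; employment 73 ≥ 18 mo → qualifies.
Option B: score 706 < 720; DTI 47.8% ≤ 50%; LTV 59.6% ≤ 95%; employment 73 ≥ 18 mo; reserves 10.4 ≥ 9 mo → does not qualify.
Option C: score 706 ≥ 620; DTI 47.8% > 40%; LTV 59.6% ≤ 90%; employment 73 ≥ 12 mo → does not qualify.

Option A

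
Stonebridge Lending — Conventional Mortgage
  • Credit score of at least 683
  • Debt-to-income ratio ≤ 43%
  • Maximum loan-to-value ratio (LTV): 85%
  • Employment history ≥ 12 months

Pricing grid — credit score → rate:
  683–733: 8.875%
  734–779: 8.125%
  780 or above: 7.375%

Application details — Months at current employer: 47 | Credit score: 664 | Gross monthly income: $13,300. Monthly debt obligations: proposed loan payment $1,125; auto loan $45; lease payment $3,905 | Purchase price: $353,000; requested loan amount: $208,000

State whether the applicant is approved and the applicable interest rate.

Credit score 664 < 683 (below minimum)
Employment 47 ≥ 12 months
LTV = 208,000/353,000 = 58.9% ≤ 85%
Total monthly debts = (1,125 + 45 + 3,905) = 5,075. Debt-to-income = 5,075/13,300 = 38.2% — meets 43% limit
Not all requirements met → denied.

Denied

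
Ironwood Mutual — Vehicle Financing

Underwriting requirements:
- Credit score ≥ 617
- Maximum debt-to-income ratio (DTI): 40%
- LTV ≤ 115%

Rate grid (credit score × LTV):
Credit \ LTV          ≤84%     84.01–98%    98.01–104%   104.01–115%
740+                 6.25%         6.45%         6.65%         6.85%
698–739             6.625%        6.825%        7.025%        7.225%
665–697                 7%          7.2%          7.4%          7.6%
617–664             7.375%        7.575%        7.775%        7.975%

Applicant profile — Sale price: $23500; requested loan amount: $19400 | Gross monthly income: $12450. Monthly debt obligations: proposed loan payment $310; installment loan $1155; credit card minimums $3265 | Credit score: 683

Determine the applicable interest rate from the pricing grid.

7%

Credit score 683 ≥ 617; Total monthly debts = (310 + 1,155 + 3,265) = 4,730. DTI: 4,730 ÷ 12,450 = 38%, within the 40% cap
LTV = 19,400/23,500 = 82.6% ≤ 115%
Score 683 is in the 665–697 band; LTV 82.6% is in the ≤84% band → 7%.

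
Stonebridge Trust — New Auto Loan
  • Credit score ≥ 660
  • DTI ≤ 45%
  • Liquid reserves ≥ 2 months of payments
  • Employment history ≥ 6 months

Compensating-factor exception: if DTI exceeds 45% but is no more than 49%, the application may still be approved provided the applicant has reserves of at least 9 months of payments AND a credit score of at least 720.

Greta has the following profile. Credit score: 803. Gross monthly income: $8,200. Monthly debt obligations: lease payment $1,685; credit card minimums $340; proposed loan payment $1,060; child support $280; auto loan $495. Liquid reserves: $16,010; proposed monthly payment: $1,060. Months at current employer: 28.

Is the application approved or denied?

Credit score 803 ≥ 660 (meets base)
Total debts = (1,685 + 340 + 1,060 + 280 + 495) = 3,860. DTI = 3,860/8,200 = 47.1% > 45% — standard DTI limit exceeded.
Reserves = 16,010/1,060 = 15.1 months ≥ 2
Employment 28 ≥ 6 months
DTI 47.1% is within the 45%–49% exception band; checking compensating factors.
Reserves 15.1 ≥ 9 months; credit score 803 ≥ 720.
Both override conditions satisfied; DTI exception granted.

Approved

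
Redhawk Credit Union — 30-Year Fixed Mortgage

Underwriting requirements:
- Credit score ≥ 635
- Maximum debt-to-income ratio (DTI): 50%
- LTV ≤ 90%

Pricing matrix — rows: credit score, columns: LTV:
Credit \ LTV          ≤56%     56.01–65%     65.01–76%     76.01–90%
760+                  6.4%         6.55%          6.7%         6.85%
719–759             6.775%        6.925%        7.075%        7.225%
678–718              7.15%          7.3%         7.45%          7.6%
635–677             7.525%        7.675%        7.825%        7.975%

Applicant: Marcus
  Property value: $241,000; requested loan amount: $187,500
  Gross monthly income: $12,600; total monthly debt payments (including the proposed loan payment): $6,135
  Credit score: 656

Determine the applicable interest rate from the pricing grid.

7.975%

Credit score 656 ≥ 635; DTI: 6,135 ÷ 12,600 = 48.7%, within the 50% cap
LTV: 187,500 ÷ 241,000 = 77.8%, within 90% cap
Score 656 is in the 635–677 band; LTV 77.8% is in the 76.01–90% band → 7.975%.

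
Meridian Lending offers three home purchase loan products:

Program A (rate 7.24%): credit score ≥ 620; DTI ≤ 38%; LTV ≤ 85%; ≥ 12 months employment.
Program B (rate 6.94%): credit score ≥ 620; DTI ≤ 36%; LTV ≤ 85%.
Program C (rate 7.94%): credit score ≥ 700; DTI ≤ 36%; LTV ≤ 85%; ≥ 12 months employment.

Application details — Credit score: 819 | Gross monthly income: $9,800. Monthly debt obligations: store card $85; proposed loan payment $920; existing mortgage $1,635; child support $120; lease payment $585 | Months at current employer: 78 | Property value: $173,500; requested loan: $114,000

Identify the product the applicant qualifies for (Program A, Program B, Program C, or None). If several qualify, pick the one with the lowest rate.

Total debts = (85 + 920 + 1,635 + 120 + 585) = 3,345; DTI = 3,345/9,800 = 34.1%.
LTV = 114,000/173,500 = 65.7%.
Program A: score 819 ≥ 620; DTI 34.1% ≤ 38%; LTV 65.7% ≤ 85%; employment 78 ≥ 12 mo → qualifies.
Program B: score 819 ≥ 620; DTI 34.1% ≤ 36%; LTV 65.7% ≤ 85% → qualifies.
Program C: score 819 ≥ 700; DTI 34.1% ≤ 36%; LTV 65.7% ≤ 85%; employment 78 ≥ 12 mo → qualifies.
Qualifying: Program A, Program B, Program C. Lowest rate is 6.94% → Program B.

Program B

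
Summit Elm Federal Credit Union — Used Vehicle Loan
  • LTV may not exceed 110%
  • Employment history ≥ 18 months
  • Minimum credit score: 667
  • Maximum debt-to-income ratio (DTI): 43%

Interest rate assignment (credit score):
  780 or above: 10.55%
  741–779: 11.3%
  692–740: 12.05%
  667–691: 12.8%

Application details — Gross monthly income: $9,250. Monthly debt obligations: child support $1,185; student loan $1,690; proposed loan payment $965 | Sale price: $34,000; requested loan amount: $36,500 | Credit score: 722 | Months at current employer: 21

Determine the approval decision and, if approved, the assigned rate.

Credit score 722 ≥ 667 (meets minimum)
LTV = 36,500/34,000 = 107.4% ≤ 110%
Employment 21 ≥ 18 months
Total monthly debts = (1,185 + 1,690 + 965) = 3,840. DTI = 3,840/9,250 = 41.5% ≤ 43%
All requirements met. Score 722 falls in the 692–740 tier → 12.05%.

Approved at 12.05%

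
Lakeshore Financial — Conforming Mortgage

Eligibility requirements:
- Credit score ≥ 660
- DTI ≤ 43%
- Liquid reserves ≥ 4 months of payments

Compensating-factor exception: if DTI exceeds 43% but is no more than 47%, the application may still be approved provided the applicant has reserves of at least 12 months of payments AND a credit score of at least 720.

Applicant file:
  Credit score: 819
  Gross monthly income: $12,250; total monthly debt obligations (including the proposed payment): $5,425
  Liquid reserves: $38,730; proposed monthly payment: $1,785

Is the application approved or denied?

Credit score 819 ≥ 660 (meets base)
DTI: 5,425 ÷ 12,250 = 44.3%, over the 43% base limit.
Liquid reserves cover 38,730/1,785 = 21.7 months — ≥ 4 required
44.3% falls in the override range (43%–47%), so the compensating-factor test applies.
Override check — reserves: 21.7 mo (ok); score: 819 (ok).
Both override conditions satisfied; DTI exception granted.

Approved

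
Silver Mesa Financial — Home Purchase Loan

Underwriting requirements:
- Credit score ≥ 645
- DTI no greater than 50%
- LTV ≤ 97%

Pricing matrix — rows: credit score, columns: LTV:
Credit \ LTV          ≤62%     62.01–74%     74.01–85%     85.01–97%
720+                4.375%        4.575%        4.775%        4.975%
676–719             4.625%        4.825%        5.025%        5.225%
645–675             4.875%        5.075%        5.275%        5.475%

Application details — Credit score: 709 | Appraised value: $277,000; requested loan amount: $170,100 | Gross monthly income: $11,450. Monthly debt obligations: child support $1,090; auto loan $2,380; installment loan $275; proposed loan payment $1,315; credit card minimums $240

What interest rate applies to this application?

Credit score 709 ≥ 645; Total monthly debts = (1,090 + 2,380 + 275 + 1,315 + 240) = 5,300. Debt-to-income = 5,300/11,450 = 46.3% — meets 50% limit
Loan-to-value = 170,100/277,000 = 61.4% — pass (97% max)
Row: 709 falls in 676–719. Column: 61.4% falls in ≤62%. Rate = 4.625%.

4.625%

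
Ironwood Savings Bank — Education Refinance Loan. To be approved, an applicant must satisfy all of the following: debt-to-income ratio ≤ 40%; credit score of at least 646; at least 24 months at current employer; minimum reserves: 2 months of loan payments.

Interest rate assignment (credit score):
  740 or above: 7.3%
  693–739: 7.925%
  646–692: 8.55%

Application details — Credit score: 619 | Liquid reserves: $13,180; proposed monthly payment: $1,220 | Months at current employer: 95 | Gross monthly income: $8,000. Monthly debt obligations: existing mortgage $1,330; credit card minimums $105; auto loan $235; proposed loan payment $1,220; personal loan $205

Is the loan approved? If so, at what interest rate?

Credit score 619 < 646 (below minimum)
Reserves: 13,180 ÷ 1,220 = 10.8 months (meets 2-month minimum)
Employment 95 ≥ 24 months
Total monthly debts = (1,330 + 105 + 235 + 1,220 + 205) = 3,095. Debt-to-income = 3,095/8,000 = 38.7% — meets 40% limit
Not all requirements met → denied.

Denied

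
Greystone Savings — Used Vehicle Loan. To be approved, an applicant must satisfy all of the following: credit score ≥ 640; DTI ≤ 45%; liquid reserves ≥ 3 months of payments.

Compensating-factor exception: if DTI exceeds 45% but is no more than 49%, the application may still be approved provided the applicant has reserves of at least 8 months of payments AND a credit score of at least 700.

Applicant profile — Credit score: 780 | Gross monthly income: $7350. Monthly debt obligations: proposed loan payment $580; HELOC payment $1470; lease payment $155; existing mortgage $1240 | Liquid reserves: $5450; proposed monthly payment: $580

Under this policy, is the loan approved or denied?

Credit score 780 ≥ 640 (meets base)
Total debts = (580 + 1,470 + 155 + 1,240) = 3,445. DTI = 3,445/7,350 = 46.9% > 45% — standard DTI limit exceeded.
Reserves: 5,450 ÷ 580 = 9.4 months (meets 3-month minimum)
46.9% falls in the override range (45%–49%), so the compensating-factor test applies.
Override check — reserves: 9.4 mo (ok); score: 780 (ok).
Both override conditions satisfied; DTI exception granted.

Approved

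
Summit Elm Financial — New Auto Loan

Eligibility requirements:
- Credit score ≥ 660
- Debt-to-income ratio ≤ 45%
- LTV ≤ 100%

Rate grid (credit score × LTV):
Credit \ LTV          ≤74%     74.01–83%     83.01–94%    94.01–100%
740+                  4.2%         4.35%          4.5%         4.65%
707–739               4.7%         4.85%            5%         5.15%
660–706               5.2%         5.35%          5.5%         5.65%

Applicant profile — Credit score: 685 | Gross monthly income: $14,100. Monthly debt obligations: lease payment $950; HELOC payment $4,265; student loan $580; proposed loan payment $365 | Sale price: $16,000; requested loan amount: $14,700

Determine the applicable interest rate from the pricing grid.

5.5%

Credit score 685 ≥ 660; Total monthly debts = (950 + 4,265 + 580 + 365) = 6,160. DTI = 6,160/14,100 = 43.7% ≤ 45%
LTV: 14,700 ÷ 16,000 = 91.9%, within 100% cap
Row: 685 falls in 660–706. Column: 91.9% falls in 83.01–94%. Rate = 5.5%.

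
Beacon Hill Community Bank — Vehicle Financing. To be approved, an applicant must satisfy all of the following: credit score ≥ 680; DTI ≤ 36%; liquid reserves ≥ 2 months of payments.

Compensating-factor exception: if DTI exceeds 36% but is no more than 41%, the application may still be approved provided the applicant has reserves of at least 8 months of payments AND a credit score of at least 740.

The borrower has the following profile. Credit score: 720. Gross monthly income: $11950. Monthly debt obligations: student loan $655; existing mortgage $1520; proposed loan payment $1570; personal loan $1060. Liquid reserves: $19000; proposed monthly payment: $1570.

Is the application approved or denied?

Denied

Credit score 720 ≥ 680 (meets base)
Total debts = (655 + 1,520 + 1,570 + 1,060) = 4,805. DTI = 4,805/11,950 = 40.2% > 36% — standard DTI limit exceeded.
Reserves: 19,000 ÷ 1,570 = 12.1 months (meets 2-month minimum)
40.2% falls in the override range (36%–41%), so the compensating-factor test applies.
Override check — reserves: 12.1 mo (ok); score: 720 (below 740).
Compensating-factor requirement not fully met.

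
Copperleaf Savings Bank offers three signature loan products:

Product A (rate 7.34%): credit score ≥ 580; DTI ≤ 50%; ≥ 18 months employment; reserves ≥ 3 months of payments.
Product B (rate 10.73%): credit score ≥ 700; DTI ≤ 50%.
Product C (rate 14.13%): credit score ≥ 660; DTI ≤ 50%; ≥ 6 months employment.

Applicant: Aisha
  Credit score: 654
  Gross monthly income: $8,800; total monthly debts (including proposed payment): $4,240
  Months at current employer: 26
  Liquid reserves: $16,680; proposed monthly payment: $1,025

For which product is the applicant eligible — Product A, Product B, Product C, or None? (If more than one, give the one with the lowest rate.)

DTI = 4,240/8,800 = 48.2%.
Reserves = 16,680/1,025 = 16.3 months.
Product A: score 654 ≥ 580; DTI 48.2% ≤ 50%; employment 26 ≥ 18 mo; reserves 16.3 ≥ 3 mo → qualifies.
Product B: score 654 < 700; DTI 48.2% ≤ 50% → does not qualify.
Product C: score 654 < 660; DTI 48.2% ≤ 50%; employment 26 ≥ 6 mo → does not qualify.

Product A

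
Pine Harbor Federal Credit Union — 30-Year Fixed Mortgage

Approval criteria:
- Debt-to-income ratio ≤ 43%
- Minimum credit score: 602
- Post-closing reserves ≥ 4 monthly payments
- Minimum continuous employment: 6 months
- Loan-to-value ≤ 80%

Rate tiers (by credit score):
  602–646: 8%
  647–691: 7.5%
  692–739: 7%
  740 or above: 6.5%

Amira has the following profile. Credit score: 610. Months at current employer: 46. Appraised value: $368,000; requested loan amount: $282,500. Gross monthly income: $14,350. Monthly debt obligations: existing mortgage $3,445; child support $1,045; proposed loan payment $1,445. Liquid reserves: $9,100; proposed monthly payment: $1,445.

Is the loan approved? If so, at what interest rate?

Approved at 8%

Credit score 610 ≥ 602 (meets minimum)
Total monthly debts = (3,445 + 1,045 + 1,445) = 5,935. DTI: 5,935 ÷ 14,350 = 41.4%, within the 43% cap
LTV = 282,500/368,000 = 76.8% ≤ 80%
Reserves: 9,100 ÷ 1,445 = 6.3 months (meets 4-month minimum)
Employment 46 ≥ 6 months
All requirements met. Score 610 falls in the 602–646 tier → 8%.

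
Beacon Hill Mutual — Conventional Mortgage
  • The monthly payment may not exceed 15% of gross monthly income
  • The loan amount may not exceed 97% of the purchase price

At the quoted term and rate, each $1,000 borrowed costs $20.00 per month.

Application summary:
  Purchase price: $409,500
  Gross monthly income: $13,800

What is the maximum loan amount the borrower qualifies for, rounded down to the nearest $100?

$103,500

Payment cap: 15% × $13,800 = $2,070/month.
At $20.00 per $1,000, that supports 2,070/20.00 × 1,000 ≈ $103,500 → $103,500.
LTV cap: 97% × $409,500 = $397,215 → $397,200.
Binding constraint: payment-to-income.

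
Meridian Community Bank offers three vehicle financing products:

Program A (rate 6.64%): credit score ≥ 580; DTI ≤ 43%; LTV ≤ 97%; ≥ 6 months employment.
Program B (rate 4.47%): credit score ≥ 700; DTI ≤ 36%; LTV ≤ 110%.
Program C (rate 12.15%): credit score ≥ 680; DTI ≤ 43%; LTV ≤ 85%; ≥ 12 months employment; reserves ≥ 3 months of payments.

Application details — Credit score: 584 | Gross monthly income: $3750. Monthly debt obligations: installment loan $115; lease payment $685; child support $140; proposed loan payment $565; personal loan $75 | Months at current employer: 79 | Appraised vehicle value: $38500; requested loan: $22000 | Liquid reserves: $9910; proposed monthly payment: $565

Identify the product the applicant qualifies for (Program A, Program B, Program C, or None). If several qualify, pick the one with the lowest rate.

Total debts = (115 + 685 + 140 + 565 + 75) = 1,580; DTI = 1,580/3,750 = 42.1%.
LTV = 22,000/38,500 = 57.1%.
Reserves = 9,910/565 = 17.5 months.
Program A: score 584 ≥ 580; DTI 42.1% ≤ 43%; LTV 57.1% ≤ 97%; employment 79 ≥ 6 mo → qualifies.
Program B: score 584 < 700; DTI 42.1% > 36%; LTV 57.1% ≤ 110% → does not qualify.
Program C: score 584 < 680; DTI 42.1% ≤ 43%; LTV 57.1% ≤ 85%; employment 79 ≥ 12 mo; reserves 17.5 ≥ 3 mo → does not qualify.

Program A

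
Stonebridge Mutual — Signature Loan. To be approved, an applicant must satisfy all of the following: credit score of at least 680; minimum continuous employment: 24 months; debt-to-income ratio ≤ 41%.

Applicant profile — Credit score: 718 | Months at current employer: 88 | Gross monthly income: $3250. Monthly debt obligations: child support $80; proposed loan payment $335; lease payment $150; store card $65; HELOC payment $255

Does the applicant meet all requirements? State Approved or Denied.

Approved

Credit score 718 ≥ 680 (meets)
Employment 88 ≥ 24 months
Total monthly debts = (80 + 335 + 150 + 65 + 255) = 885. Debt-to-income = 885/3,250 = 27.2% — meets 41% limit
All criteria satisfied.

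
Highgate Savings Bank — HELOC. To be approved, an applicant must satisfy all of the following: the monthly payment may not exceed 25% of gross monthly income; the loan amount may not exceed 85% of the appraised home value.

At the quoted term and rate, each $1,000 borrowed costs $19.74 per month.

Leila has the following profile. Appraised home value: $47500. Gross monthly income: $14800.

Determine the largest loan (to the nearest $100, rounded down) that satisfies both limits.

$40,300

Payment cap: 25% × $14,800 = $3,700/month.
At $19.74 per $1,000, that supports 3,700/19.74 × 1,000 ≈ $187,436 → $187,400.
LTV cap: 85% × $47,500 = $40,375 → $40,300.
Binding constraint: loan-to-value.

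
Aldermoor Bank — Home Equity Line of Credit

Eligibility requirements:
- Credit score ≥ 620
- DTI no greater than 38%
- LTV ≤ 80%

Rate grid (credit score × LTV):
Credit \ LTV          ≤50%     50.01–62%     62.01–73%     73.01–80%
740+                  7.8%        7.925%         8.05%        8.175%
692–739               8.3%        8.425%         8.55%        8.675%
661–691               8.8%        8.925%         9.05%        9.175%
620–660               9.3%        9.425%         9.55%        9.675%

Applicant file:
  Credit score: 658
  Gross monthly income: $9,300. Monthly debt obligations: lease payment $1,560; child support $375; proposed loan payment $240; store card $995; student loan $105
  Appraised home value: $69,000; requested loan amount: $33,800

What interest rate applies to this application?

9.3%

Credit score 658 ≥ 620; Total monthly debts = (1,560 + 375 + 240 + 995 + 105) = 3,275. Debt-to-income = 3,275/9,300 = 35.2% — meets 38% limit
Loan-to-value = 33,800/69,000 = 49% — pass (80% max)
Row: 658 falls in 620–660. Column: 49% falls in ≤50%. Rate = 9.3%.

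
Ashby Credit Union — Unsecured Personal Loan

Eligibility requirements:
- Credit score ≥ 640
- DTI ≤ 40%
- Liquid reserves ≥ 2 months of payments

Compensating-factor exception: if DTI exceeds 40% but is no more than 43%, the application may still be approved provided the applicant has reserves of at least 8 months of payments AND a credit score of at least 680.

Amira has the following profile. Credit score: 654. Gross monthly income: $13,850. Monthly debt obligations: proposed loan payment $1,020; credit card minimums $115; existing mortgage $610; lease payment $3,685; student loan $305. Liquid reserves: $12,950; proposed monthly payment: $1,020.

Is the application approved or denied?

Denied

Credit score 654 ≥ 640 (meets base)
Total debts = (1,020 + 115 + 610 + 3,685 + 305) = 5,735. DTI: 5,735 ÷ 13,850 = 41.4%, over the 40% base limit.
Liquid reserves cover 12,950/1,020 = 12.7 months — ≥ 2 required
DTI 41.4% is within the 40%–43% exception band; checking compensating factors.
Reserves 12.7 ≥ 8 months; credit score 654 < 680.
Compensating-factor requirement not fully met.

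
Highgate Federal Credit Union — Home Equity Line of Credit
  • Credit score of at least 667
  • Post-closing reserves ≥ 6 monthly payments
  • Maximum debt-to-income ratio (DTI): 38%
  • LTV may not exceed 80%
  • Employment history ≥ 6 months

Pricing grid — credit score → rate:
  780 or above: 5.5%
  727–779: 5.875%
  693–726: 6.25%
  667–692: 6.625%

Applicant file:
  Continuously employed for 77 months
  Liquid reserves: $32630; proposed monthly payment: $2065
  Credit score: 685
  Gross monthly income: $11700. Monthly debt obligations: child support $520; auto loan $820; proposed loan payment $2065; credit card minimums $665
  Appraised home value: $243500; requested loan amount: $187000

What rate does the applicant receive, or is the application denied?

Credit score 685 ≥ 667 (meets minimum)
Employment 77 ≥ 6 months
Total monthly debts = (520 + 820 + 2,065 + 665) = 4,070. Debt-to-income = 4,070/11,700 = 34.8% — meets 38% limit
Reserves: 32,630 ÷ 2,065 = 15.8 months (meets 6-month minimum)
LTV: 187,000 ÷ 243,500 = 76.8%, within 80% cap
All requirements met. Score 685 falls in the 667–692 tier → 6.625%.

Approved at 6.625%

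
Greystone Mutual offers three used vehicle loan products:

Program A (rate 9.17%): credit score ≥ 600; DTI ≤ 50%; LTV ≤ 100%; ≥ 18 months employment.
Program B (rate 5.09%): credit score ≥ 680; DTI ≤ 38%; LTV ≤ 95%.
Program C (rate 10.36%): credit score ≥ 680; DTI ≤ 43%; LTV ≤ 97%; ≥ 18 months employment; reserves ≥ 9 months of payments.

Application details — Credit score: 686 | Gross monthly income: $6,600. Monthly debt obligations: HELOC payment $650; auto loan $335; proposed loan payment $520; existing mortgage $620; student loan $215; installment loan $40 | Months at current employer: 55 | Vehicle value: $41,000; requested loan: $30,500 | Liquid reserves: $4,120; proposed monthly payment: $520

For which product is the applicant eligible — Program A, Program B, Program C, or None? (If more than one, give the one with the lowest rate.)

Total debts = (650 + 335 + 520 + 620 + 215 + 40) = 2,380; DTI = 2,380/6,600 = 36.1%.
LTV = 30,500/41,000 = 74.4%.
Reserves = 4,120/520 = 7.9 months.
Program A: score 686 ≥ 600; DTI 36.1% ≤ 50%; LTV 74.4% ≤ 100%; employment 55 ≥ 18 mo → qualifies.
Program B: score 686 ≥ 680; DTI 36.1% ≤ 38%; LTV 74.4% ≤ 95% → qualifies.
Program C: score 686 ≥ 680; DTI 36.1% ≤ 43%; LTV 74.4% ≤ 97%; employment 55 ≥ 18 mo; reserves 7.9 < 9 mo → does not qualify.
Qualifying: Program A, Program B. Lowest rate is 5.09% → Program B.

Program B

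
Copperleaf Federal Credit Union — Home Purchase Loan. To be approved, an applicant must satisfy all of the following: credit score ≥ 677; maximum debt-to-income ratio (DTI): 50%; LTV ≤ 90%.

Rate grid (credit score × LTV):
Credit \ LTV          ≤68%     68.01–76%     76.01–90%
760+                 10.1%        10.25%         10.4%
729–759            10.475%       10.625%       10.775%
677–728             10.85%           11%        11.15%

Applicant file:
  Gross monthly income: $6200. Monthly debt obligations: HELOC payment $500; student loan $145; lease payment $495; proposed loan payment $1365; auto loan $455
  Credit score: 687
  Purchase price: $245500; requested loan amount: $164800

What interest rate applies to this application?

10.85%

Credit score 687 ≥ 677; Total monthly debts = (500 + 145 + 495 + 1,365 + 455) = 2,960. Debt-to-income = 2,960/6,200 = 47.7% — meets 50% limit
LTV: 164,800 ÷ 245,500 = 67.1%, within 90% cap
Credit 687 → row 677–728; LTV 67.1% → column ≤68%. Grid cell → 10.85%.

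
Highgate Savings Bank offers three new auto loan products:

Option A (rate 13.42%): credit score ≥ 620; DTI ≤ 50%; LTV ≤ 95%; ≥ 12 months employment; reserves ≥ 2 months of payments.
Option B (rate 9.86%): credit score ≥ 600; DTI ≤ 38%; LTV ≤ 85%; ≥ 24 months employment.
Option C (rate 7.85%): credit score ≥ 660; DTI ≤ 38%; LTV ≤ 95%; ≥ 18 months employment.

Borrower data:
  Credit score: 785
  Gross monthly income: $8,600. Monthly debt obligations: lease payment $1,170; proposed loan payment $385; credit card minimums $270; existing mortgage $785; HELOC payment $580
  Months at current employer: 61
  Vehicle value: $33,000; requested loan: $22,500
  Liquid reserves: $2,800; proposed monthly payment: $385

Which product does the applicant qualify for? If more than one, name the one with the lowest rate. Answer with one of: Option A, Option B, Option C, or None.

Option C

Total debts = (1,170 + 385 + 270 + 785 + 580) = 3,190; DTI = 3,190/8,600 = 37.1%.
LTV = 22,500/33,000 = 68.2%.
Reserves = 2,800/385 = 7.3 months.
Option A: score 785 ≥ 620; DTI 37.1% ≤ 50%; LTV 68.2% ≤ 95%; employment 61 ≥ 12 mo; reserves 7.3 ≥ 2 mo → qualifies.
Option B: score 785 ≥ 600; DTI 37.1% ≤ 38%; LTV 68.2% ≤ 85%; employment 61 ≥ 24 mo → qualifies.
Option C: score 785 ≥ 660; DTI 37.1% ≤ 38%; LTV 68.2% ≤ 95%; employment 61 ≥ 18 mo → qualifies.
Qualifying: Option A, Option B, Option C. Lowest rate is 7.85% → Option C.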